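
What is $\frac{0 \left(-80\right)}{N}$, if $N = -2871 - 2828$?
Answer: $0$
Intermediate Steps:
$N = -5699$ ($N = -2871 - 2828 = -5699$)
$\frac{0 \left(-80\right)}{N} = \frac{0 \left(-80\right)}{-5699} = 0 \left(- \frac{1}{5699}\right) = 0$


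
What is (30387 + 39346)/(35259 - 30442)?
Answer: 69733/4817 ≈ 14.476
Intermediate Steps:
(30387 + 39346)/(35259 - 30442) = 69733/4817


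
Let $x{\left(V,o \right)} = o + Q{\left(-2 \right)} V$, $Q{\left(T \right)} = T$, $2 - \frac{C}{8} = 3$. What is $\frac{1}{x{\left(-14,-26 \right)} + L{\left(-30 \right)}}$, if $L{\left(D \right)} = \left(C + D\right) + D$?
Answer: $- \frac{1}{66} \approx -0.015152$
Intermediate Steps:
$C = -8$ ($C = 16 - 24 = -8$)
$L{\left(D \right)} = -8 + 2 D$ ($L{\left(D \right)} = \left(-8 + D\right) + D = -8 + 2 D$)
$x{\left(V,o \right)} = o - 2 V$
$\frac{1}{x{\left(-14,-26 \right)} + L{\left(-30 \right)}} = \frac{1}{\left(-26 - -28\right) + \left(-8 + 2 \left(-30\right)\right)} = \frac{1}{\left(-26 + 28\right) - 68} = \frac{1}{2 - 68} = \frac{1}{-66} = - \frac{1}{66}$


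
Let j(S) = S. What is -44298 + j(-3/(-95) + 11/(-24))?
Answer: -101000413/2280 ≈ -44298.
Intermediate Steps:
-44298 + j(-3/(-95) + 11/(-24)) = -44298 + (-3/(-95) + 11/(-24)) = -44298 + (-3*(-1/95) + 11*(-1/24)) = -44298 + (3/95 - 11/24) = -44298 - 973/2280 = -101000413/2280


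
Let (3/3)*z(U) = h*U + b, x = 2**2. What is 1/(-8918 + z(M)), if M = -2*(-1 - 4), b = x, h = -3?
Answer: -1/8944 ≈ -0.00011181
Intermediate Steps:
x = 4
b = 4
M = 10 (M = -2*(-5) = 10)
z(U) = 4 - 3*U (z(U) = -3*U + 4 = 4 - 3*U)
1/(-8918 + z(M)) = 1/(-8918 + (4 - 3*10)) = 1/(-8918 + (4 - 30)) = 1/(-8918 - 26) = 1/(-8944) = -1/8944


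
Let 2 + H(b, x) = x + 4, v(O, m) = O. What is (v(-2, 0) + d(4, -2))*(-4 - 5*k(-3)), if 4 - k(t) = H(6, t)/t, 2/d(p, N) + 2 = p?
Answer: 67/3 ≈ 22.333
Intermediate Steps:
H(b, x) = 2 + x (H(b, x) = -2 + (x + 4) = -2 + (4 + x) = 2 + x)
d(p, N) = 2/(-2 + p)
k(t) = 4 - (2 + t)/t
(v(-2, 0) + d(4, -2))*(-4 - 5*k(-3)) = (-2 + 2/(-2 + 4))*(-4 - 5*(3 - 2/(-3))) = (-2 + 2/2)*(-4 - 5*(3 - 2*(-⅓))) = (-2 + 2*(½))*(-4 - 5*(3 + ⅔)) = (-2 + 1)*(-4 - 5*11/3) = -(-4 - 55/3) = -1*(-67/3) = 67/3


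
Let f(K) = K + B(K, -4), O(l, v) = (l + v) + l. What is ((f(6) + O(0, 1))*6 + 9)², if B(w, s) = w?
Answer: 7569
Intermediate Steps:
O(l, v) = v + 2*l
f(K) = 2*K (f(K) = K + K = 2*K)
((f(6) + O(0, 1))*6 + 9)² = ((2*6 + (1 + 2*0))*6 + 9)² = ((12 + (1 + 0))*6 + 9)² = ((12 + 1)*6 + 9)² = (13*6 + 9)² = (78 + 9)² = 87² = 7569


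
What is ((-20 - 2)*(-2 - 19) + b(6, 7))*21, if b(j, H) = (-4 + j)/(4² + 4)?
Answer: 97041/10 ≈ 9704.1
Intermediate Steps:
b(j, H) = -⅕ + j/20 (b(j, H) = (-4 + j)/(16 + 4) = (-4 + j)/20 = (-4 + j)*(1/20) = -⅕ + j/20)
((-20 - 2)*(-2 - 19) + b(6, 7))*21 = ((-20 - 2)*(-2 - 19) + (-⅕ + (1/20)*6))*21 = (-22*(-21) + (-⅕ + 3/10))*21 = (462 + ⅒)*21 = (4621/10)*21 = 97041/10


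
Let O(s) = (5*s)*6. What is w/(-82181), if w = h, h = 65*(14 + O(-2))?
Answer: 2990/82181 ≈ 0.036383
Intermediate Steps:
O(s) = 30*s
h = -2990 (h = 65*(14 + 30*(-2)) = 65*(14 - 60) = 65*(-46) = -2990)
w = -2990
w/(-82181) = -2990/(-82181) = -2990*(-1/82181) = 2990/82181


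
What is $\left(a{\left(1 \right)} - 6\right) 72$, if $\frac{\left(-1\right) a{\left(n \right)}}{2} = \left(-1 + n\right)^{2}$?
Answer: $-432$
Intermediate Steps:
$a{\left(n \right)} = - 2 \left(-1 + n\right)^{2}$
$\left(a{\left(1 \right)} - 6\right) 72 = \left(- 2 \left(-1 + 1\right)^{2} - 6\right) 72 = \left(- 2 \cdot 0^{2} - 6\right) 72 = \left(\left(-2\right) 0 - 6\right) 72 = \left(0 - 6\right) 72 = \left(-6\right) 72 = -432$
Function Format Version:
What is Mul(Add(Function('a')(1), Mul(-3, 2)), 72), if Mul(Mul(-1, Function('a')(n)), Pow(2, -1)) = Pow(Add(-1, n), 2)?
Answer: -432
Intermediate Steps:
Function('a')(n) = Mul(-2, Pow(Add(-1, n), 2))
Mul(Add(Function('a')(1), Mul(-3, 2)), 72) = Mul(Add(Mul(-2, Pow(Add(-1, 1), 2)), Mul(-3, 2)), 72) = Mul(Add(Mul(-2, Pow(0, 2)), -6), 72) = Mul(Add(Mul(-2, 0), -6), 72) = Mul(Add(0, -6), 72) = Mul(-6, 72) = -432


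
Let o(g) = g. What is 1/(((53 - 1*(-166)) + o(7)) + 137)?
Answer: 1/363 ≈ 0.0027548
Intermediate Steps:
1/(((53 - 1*(-166)) + o(7)) + 137) = 1/(((53 - 1*(-166)) + 7) + 137) = 1/(((53 + 166) + 7) + 137) = 1/((219 + 7) + 137) = 1/(226 + 137) = 1/363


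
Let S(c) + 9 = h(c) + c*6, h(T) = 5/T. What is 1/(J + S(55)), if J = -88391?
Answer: -11/968769 ≈ -1.1355e-5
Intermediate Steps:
S(c) = -9 + 5/c + 6*c (S(c) = -9 + (5/c + c*6) = -9 + (5/c + 6*c) = -9 + 5/c + 6*c)
1/(J + S(55)) = 1/(-88391 + (-9 + 5/55 + 6*55)) = 1/(-88391 + (-9 + 5*(1/55) + 330)) = 1/(-88391 + (-9 + 1/11 + 330)) = 1/(-88391 + 3532/11) = 1/(-968769/11) = -11/968769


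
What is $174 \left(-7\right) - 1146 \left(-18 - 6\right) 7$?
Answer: $191310$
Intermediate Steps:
$174 \left(-7\right) - 1146 \left(-18 - 6\right) 7 = -1218 - 1146 \left(\left(-24\right) 7\right) = -1218 - -192528 = -1218 + 192528 = 191310$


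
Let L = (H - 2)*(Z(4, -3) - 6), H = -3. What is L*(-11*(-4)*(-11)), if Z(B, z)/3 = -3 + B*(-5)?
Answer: -181500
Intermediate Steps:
Z(B, z) = -9 - 15*B (Z(B, z) = 3*(-3 + B*(-5)) = 3*(-3 - 5*B) = -9 - 15*B)
L = 375 (L = (-3 - 2)*((-9 - 15*4) - 6) = -5*((-9 - 60) - 6) = -5*(-69 - 6) = -5*(-75) = 375)
L*(-11*(-4)*(-11)) = 375*(-11*(-4)*(-11)) = 375*(44*(-11)) = 375*(-484) = -181500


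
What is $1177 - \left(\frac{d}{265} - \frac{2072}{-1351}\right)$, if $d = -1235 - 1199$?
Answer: $\frac{60588987}{51145} \approx 1184.7$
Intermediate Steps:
$d = -2434$
$1177 - \left(\frac{d}{265} - \frac{2072}{-1351}\right) = 1177 - \left(- \frac{2434}{265} - \frac{2072}{-1351}\right) = 1177 - \left(\left(-2434\right) \frac{1}{265} - - \frac{296}{193}\right) = 1177 - \left(- \frac{2434}{265} + \frac{296}{193}\right) = 1177 - - \frac{391322}{51145} = 1177 + \frac{391322}{51145} = \frac{60588987}{51145}$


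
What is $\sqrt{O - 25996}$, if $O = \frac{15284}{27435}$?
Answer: $\frac{4 i \sqrt{1222889363535}}{27435} \approx 161.23 i$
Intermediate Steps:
$O = \frac{15284}{27435}$ ($O = 15284 \cdot \frac{1}{27435} = \frac{15284}{27435} \approx 0.5571$)
$\sqrt{O - 25996} = \sqrt{\frac{15284}{27435} - 25996} = \sqrt{- \frac{713184976}{27435}} = \frac{4 i \sqrt{1222889363535}}{27435}$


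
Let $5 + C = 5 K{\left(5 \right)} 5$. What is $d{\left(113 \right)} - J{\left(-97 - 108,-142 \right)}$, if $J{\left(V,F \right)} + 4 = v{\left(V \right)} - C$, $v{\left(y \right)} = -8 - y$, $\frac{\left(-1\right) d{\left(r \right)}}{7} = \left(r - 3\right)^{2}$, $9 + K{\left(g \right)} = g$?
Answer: $-84998$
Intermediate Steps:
$K{\left(g \right)} = -9 + g$
$d{\left(r \right)} = - 7 \left(-3 + r\right)^{2}$ ($d{\left(r \right)} = - 7 \left(r - 3\right)^{2} = - 7 \left(-3 + r\right)^{2}$)
$C = -105$ ($C = -5 + 5 \left(-9 + 5\right) 5 = -5 + 5 \left(-4\right) 5 = -5 - 100 = -105$)
$J{\left(V,F \right)} = 93 - V$ ($J{\left(V,F \right)} = -4 - \left(-97 + V\right) = 93 - V$)
$d{\left(113 \right)} - J{\left(-97 - 108,-142 \right)} = - 7 \left(-3 + 113\right)^{2} - \left(93 - \left(-97 - 108\right)\right) = - 7 \cdot 110^{2} - \left(93 - \left(-97 - 108\right)\right) = \left(-7\right) 12100 - \left(93 - -205\right) = -84700 - \left(93 + 205\right) = -84700 - 298 = -84998$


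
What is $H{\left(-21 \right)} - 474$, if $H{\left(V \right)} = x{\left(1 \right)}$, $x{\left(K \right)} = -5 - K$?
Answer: $-480$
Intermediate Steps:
$H{\left(V \right)} = -6$ ($H{\left(V \right)} = -5 - 1 = -6$)
$H{\left(-21 \right)} - 474 = -6 - 474 = -480$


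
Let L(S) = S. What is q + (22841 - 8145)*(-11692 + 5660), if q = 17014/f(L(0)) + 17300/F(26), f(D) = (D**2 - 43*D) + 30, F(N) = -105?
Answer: -3102605437/35 ≈ -8.8646e+7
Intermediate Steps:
f(D) = 30 + D**2 - 43*D
q = 14083/35 (q = 17014/(30 + 0**2 - 43*0) + 17300/(-105) = 17014/(30 + 0 + 0) + 17300*(-1/105) = 17014/30 - 3460/21 = 17014*(1/30) - 3460/21 = 8507/15 - 3460/21 = 14083/35 ≈ 402.37)
q + (22841 - 8145)*(-11692 + 5660) = 14083/35 + (22841 - 8145)*(-11692 + 5660) = 14083/35 + 14696*(-6032) = 14083/35 - 88646272 = -3102605437/35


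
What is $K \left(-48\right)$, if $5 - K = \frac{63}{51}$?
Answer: $- \frac{3072}{17} \approx -180.71$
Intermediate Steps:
$K = \frac{64}{17}$ ($K = 5 - \frac{63}{51} = 5 - 63 \cdot \frac{1}{51} = 5 - \frac{21}{17} = \frac{64}{17} \approx 3.7647$)
$K \left(-48\right) = \frac{64}{17} \left(-48\right) = - \frac{3072}{17}$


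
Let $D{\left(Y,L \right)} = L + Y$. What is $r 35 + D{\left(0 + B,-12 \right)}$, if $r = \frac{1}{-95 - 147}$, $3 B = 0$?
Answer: $- \frac{2939}{242} \approx -12.145$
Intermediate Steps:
$B = 0$ ($B = \frac{1}{3} \cdot 0 = 0$)
$r = - \frac{1}{242}$ ($r = \frac{1}{-242} = - \frac{1}{242} \approx -0.0041322$)
$r 35 + D{\left(0 + B,-12 \right)} = \left(- \frac{1}{242}\right) 35 + \left(-12 + \left(0 + 0\right)\right) = - \frac{35}{242} + \left(-12 + 0\right) = - \frac{35}{242} - 12 = - \frac{2939}{242}$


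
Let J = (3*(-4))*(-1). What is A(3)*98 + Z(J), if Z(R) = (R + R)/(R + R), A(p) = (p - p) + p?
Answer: 295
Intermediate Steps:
J = 12 (J = -12*(-1) = 12)
A(p) = p (A(p) = 0 + p = p)
Z(R) = 1 (Z(R) = (2*R)/((2*R)) = (2*R)*(1/(2*R)) = 1)
A(3)*98 + Z(J) = 3*98 + 1 = 294 + 1 = 295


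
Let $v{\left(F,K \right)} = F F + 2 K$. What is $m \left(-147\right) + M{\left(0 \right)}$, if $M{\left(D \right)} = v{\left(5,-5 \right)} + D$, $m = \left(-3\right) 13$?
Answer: $5748$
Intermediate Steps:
$m = -39$
$v{\left(F,K \right)} = F^{2} + 2 K$
$M{\left(D \right)} = 15 + D$ ($M{\left(D \right)} = \left(5^{2} + 2 \left(-5\right)\right) + D = \left(25 - 10\right) + D = 15 + D$)
$m \left(-147\right) + M{\left(0 \right)} = \left(-39\right) \left(-147\right) + \left(15 + 0\right) = 5733 + 15 = 5748$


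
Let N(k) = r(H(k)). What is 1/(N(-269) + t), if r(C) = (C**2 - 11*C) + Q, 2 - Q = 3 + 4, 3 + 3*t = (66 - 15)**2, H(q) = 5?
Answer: 1/831 ≈ 0.0012034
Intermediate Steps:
t = 866 (t = -1 + (66 - 15)**2/3 = -1 + (1/3)*51**2 = -1 + (1/3)*2601 = -1 + 867 = 866)
Q = -5 (Q = 2 - (3 + 4) = 2 - 1*7 = 2 - 7 = -5)
r(C) = -5 + C**2 - 11*C (r(C) = (C**2 - 11*C) - 5 = -5 + C**2 - 11*C)
N(k) = -35 (N(k) = -5 + 5**2 - 11*5 = -5 + 25 - 55 = -35)
1/(N(-269) + t) = 1/(-35 + 866) = 1/831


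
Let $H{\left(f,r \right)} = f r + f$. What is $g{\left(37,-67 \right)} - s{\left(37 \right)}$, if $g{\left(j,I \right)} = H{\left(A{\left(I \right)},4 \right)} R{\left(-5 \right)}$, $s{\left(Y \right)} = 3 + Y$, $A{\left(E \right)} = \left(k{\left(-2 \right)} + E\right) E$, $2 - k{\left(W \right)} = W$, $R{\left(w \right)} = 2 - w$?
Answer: $147695$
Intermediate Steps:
$k{\left(W \right)} = 2 - W$
$A{\left(E \right)} = E \left(4 + E\right)$ ($A{\left(E \right)} = \left(\left(2 - -2\right) + E\right) E = \left(\left(2 + 2\right) + E\right) E = \left(4 + E\right) E = E \left(4 + E\right)$)
$H{\left(f,r \right)} = f + f r$
$g{\left(j,I \right)} = 35 I \left(4 + I\right)$ ($g{\left(j,I \right)} = I \left(4 + I\right) \left(1 + 4\right) \left(2 - -5\right) = I \left(4 + I\right) 5 \left(2 + 5\right) = 5 I \left(4 + I\right) 7 = 35 I \left(4 + I\right)$)
$g{\left(37,-67 \right)} - s{\left(37 \right)} = 35 \left(-67\right) \left(4 - 67\right) - \left(3 + 37\right) = 35 \left(-67\right) \left(-63\right) - 40 = 147735 - 40 = 147695$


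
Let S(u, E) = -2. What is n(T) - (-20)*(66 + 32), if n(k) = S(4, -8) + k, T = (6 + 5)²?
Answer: 2079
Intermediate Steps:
T = 121 (T = 11² = 121)
n(k) = -2 + k
n(T) - (-20)*(66 + 32) = (-2 + 121) - (-20)*(66 + 32) = 119 - (-20)*98 = 119 - 1*(-1960) = 119 + 1960 = 2079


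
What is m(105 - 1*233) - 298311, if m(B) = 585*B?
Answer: -373191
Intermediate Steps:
m(105 - 1*233) - 298311 = 585*(105 - 1*233) - 298311 = 585*(105 - 233) - 298311 = 585*(-128) - 298311 = -74880 - 298311 = -373191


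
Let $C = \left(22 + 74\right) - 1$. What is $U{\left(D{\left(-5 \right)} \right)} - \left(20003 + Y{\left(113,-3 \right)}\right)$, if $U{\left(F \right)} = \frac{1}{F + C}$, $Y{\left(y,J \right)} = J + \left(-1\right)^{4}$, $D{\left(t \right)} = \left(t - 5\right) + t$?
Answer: $- \frac{1600079}{80} \approx -20001.0$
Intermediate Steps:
$D{\left(t \right)} = -5 + 2 t$ ($D{\left(t \right)} = \left(-5 + t\right) + t = -5 + 2 t$)
$C = 95$ ($C = 96 - 1 = 95$)
$Y{\left(y,J \right)} = 1 + J$ ($Y{\left(y,J \right)} = J + 1 = 1 + J$)
$U{\left(F \right)} = \frac{1}{95 + F}$ ($U{\left(F \right)} = \frac{1}{F + 95} = \frac{1}{95 + F}$)
$U{\left(D{\left(-5 \right)} \right)} - \left(20003 + Y{\left(113,-3 \right)}\right) = \frac{1}{95 + \left(-5 + 2 \left(-5\right)\right)} - \left(20003 + \left(1 - 3\right)\right) = \frac{1}{95 - 15} - \left(20003 - 2\right) = \frac{1}{95 - 15} - 20001 = \frac{1}{80} - 20001 = - \frac{1600079}{80}$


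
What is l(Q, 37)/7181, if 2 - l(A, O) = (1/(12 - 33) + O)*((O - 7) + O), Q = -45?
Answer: -51950/150801 ≈ -0.34449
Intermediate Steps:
l(A, O) = 2 - (-7 + 2*O)*(-1/21 + O) (l(A, O) = 2 - (1/(12 - 33) + O)*((O - 7) + O) = 2 - (1/(-21) + O)*((-7 + O) + O) = 2 - (-1/21 + O)*(-7 + 2*O) = 2 - (-7 + 2*O)*(-1/21 + O))
l(Q, 37)/7181 = (5/3 - 2*37² + (149/21)*37)/7181 = (5/3 - 2*1369 + 5513/21)*(1/7181) = (5/3 - 2738 + 5513/21)*(1/7181) = -51950/21*1/7181 = -51950/150801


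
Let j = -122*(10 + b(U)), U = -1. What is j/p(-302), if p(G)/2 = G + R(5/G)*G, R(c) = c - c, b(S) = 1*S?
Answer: 549/302 ≈ 1.8179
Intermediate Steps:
b(S) = S
R(c) = 0
j = -1098 (j = -122*(10 - 1) = -122*9 = -1098)
p(G) = 2*G (p(G) = 2*(G + 0*G) = 2*(G + 0) = 2*G)
j/p(-302) = -1098/(2*(-302)) = -1098/(-604) = -1098*(-1/604) = 549/302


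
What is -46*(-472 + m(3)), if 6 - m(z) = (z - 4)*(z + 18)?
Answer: 20470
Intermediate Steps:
m(z) = 6 - (-4 + z)*(18 + z) (m(z) = 6 - (z - 4)*(z + 18) = 6 - (-4 + z)*(18 + z))
-46*(-472 + m(3)) = -46*(-472 + (78 - 1*3² - 14*3)) = -46*(-472 + (78 - 1*9 - 42)) = -46*(-472 + (78 - 9 - 42)) = -46*(-472 + 27) = -46*(-445) = 20470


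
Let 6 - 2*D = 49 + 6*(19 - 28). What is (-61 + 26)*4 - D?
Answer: -291/2 ≈ -145.50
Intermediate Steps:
D = 11/2 (D = 3 - (49 + 6*(19 - 28))/2 = 3 - (49 + 6*(-9))/2 = 3 - (49 - 54)/2 = 3 - ½*(-5) = 3 + 5/2 = 11/2 ≈ 5.5000)
(-61 + 26)*4 - D = (-61 + 26)*4 - 1*11/2 = -35*4 - 11/2 = -140 - 11/2 = -291/2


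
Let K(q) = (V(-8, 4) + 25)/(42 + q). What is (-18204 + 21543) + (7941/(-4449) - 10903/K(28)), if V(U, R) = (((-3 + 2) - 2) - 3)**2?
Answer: -829945940/90463 ≈ -9174.4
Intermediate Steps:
V(U, R) = 36 (V(U, R) = ((-1 - 2) - 3)**2 = (-3 - 3)**2 = (-6)**2 = 36)
K(q) = 61/(42 + q) (K(q) = (36 + 25)/(42 + q) = 61/(42 + q))
(-18204 + 21543) + (7941/(-4449) - 10903/K(28)) = (-18204 + 21543) + (7941/(-4449) - 10903/(61/(42 + 28))) = 3339 + (7941*(-1/4449) - 10903/(61/70)) = 3339 + (-2647/1483 - 10903/(61*(1/70))) = 3339 + (-2647/1483 - 10903/61/70) = 3339 + (-2647/1483 - 10903*70/61) = 3339 + (-2647/1483 - 763210/61) = 3339 - 1132001897/90463 = -829945940/90463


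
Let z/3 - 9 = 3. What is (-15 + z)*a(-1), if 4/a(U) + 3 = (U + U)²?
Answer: 84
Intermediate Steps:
a(U) = 4/(-3 + 4*U²) (a(U) = 4/(-3 + (U + U)²) = 4/(-3 + (2*U)²) = 4/(-3 + 4*U²))
z = 36 (z = 27 + 3*3 = 27 + 9 = 36)
(-15 + z)*a(-1) = (-15 + 36)*(4/(-3 + 4*(-1)²)) = 21*(4/(-3 + 4*1)) = 21*(4/(-3 + 4)) = 21*(4/1) = 21*(4*1) = 21*4 = 84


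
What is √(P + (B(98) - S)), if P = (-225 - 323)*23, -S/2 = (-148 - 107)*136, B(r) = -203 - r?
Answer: I*√82265 ≈ 286.82*I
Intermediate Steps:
S = 69360 (S = -2*(-148 - 107)*136 = -(-510)*136 = -2*(-34680) = 69360)
P = -12604 (P = -548*23 = -12604)
√(P + (B(98) - S)) = √(-12604 + ((-203 - 1*98) - 1*69360)) = √(-12604 + ((-203 - 98) - 69360)) = √(-12604 + (-301 - 69360)) = √(-12604 - 69661) = √(-82265) = I*√82265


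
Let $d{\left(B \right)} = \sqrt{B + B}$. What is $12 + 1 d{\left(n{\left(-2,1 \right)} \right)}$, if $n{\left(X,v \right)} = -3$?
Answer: $12 + i \sqrt{6} \approx 12.0 + 2.4495 i$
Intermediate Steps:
$d{\left(B \right)} = \sqrt{2} \sqrt{B}$ ($d{\left(B \right)} = \sqrt{2 B} = \sqrt{2} \sqrt{B}$)
$12 + 1 d{\left(n{\left(-2,1 \right)} \right)} = 12 + 1 \sqrt{2} \sqrt{-3} = 12 + 1 \sqrt{2} i \sqrt{3} = 12 + 1 i \sqrt{6} = 12 + i \sqrt{6}$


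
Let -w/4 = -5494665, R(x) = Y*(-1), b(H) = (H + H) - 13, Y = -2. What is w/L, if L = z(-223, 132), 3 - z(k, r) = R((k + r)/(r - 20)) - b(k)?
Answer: -10989330/229 ≈ -47988.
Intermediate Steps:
b(H) = -13 + 2*H (b(H) = 2*H - 13 = -13 + 2*H)
R(x) = 2 (R(x) = -2*(-1) = 2)
w = 21978660 (w = -4*(-5494665) = 21978660)
z(k, r) = -12 + 2*k (z(k, r) = 3 - (2 - (-13 + 2*k)) = 3 - (2 + (13 - 2*k)) = 3 - (15 - 2*k) = 3 + (-15 + 2*k) = -12 + 2*k)
L = -458 (L = -12 + 2*(-223) = -12 - 446 = -458)
w/L = 21978660/(-458) = 21978660*(-1/458) = -10989330/229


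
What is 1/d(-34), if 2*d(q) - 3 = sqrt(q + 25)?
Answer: 1/3 - I/3 ≈ 0.33333 - 0.33333*I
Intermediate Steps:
d(q) = 3/2 + sqrt(25 + q)/2 (d(q) = 3/2 + sqrt(q + 25)/2 = 3/2 + sqrt(25 + q)/2)
1/d(-34) = 1/(3/2 + sqrt(25 - 34)/2) = 1/(3/2 + sqrt(-9)/2) = 1/(3/2 + (3*I)/2) = 1/(3/2 + 3*I/2) = 2*(3/2 - 3*I/2)/9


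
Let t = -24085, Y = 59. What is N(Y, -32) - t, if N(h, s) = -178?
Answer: 23907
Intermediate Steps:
N(Y, -32) - t = -178 - 1*(-24085) = -178 + 24085 = 23907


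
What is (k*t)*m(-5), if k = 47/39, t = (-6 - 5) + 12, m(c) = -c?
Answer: 235/39 ≈ 6.0256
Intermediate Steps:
t = 1 (t = -11 + 12 = 1)
k = 47/39 (k = 47*(1/39) = 47/39 ≈ 1.2051)
(k*t)*m(-5) = ((47/39)*1)*(-1*(-5)) = (47/39)*5 = 235/39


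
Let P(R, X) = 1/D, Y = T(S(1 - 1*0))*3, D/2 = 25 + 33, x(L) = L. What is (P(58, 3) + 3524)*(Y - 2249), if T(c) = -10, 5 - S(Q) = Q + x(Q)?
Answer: -931621015/116 ≈ -8.0312e+6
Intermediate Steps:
S(Q) = 5 - 2*Q (S(Q) = 5 - (Q + Q) = 5 - 2*Q)
D = 116 (D = 2*(25 + 33) = 2*58 = 116)
Y = -30 (Y = -10*3 = -30)
P(R, X) = 1/116
(P(58, 3) + 3524)*(Y - 2249) = (1/116 + 3524)*(-30 - 2249) = (408785/116)*(-2279) = -931621015/116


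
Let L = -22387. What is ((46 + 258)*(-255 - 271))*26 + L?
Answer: -4179891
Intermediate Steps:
((46 + 258)*(-255 - 271))*26 + L = ((46 + 258)*(-255 - 271))*26 - 22387 = (304*(-526))*26 - 22387 = -159904*26 - 22387 = -4157504 - 22387 = -4179891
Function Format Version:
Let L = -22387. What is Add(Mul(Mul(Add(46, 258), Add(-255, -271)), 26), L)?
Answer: -4179891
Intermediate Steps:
Add(Mul(Mul(Add(46, 258), Add(-255, -271)), 26), L) = Add(Mul(Mul(Add(46, 258), Add(-255, -271)), 26), -22387) = Add(Mul(Mul(304, -526), 26), -22387) = Add(Mul(-159904, 26), -22387) = Add(-4157504, -22387) = -4179891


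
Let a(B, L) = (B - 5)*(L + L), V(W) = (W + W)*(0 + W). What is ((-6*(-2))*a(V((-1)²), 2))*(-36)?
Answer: 5184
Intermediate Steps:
V(W) = 2*W² (V(W) = (2*W)*W = 2*W²)
a(B, L) = 2*L*(-5 + B) (a(B, L) = (-5 + B)*(2*L) = 2*L*(-5 + B))
((-6*(-2))*a(V((-1)²), 2))*(-36) = ((-6*(-2))*(2*2*(-5 + 2*((-1)²)²)))*(-36) = (12*(2*2*(-5 + 2*1²)))*(-36) = (12*(2*2*(-5 + 2*1)))*(-36) = (12*(2*2*(-5 + 2)))*(-36) = (12*(2*2*(-3)))*(-36) = (12*(-12))*(-36) = -144*(-36) = 5184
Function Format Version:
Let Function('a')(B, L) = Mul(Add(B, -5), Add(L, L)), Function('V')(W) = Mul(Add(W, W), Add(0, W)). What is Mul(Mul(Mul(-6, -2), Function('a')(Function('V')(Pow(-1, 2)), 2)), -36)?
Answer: 5184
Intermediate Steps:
Function('V')(W) = Mul(2, Pow(W, 2)) (Function('V')(W) = Mul(Mul(2, W), W) = Mul(2, Pow(W, 2)))
Function('a')(B, L) = Mul(2, L, Add(-5, B)) (Function('a')(B, L) = Mul(Add(-5, B), Mul(2, L)) = Mul(2, L, Add(-5, B)))
Mul(Mul(Mul(-6, -2), Function('a')(Function('V')(Pow(-1, 2)), 2)), -36) = Mul(Mul(Mul(-6, -2), Mul(2, 2, Add(-5, Mul(2, Pow(Pow(-1, 2), 2))))), -36) = Mul(Mul(12, Mul(2, 2, Add(-5, Mul(2, Pow(1, 2))))), -36) = Mul(Mul(12, Mul(2, 2, Add(-5, Mul(2, 1)))), -36) = Mul(Mul(12, Mul(2, 2, Add(-5, 2))), -36) = Mul(Mul(12, Mul(2, 2, -3)), -36) = Mul(Mul(12, -12), -36) = Mul(-144, -36) = 5184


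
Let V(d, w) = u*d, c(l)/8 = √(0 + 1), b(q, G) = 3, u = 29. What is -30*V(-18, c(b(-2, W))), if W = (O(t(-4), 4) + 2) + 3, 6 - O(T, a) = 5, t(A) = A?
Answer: 15660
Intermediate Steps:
O(T, a) = 1 (O(T, a) = 6 - 1*5 = 6 - 5 = 1)
W = 6 (W = (1 + 2) + 3 = 3 + 3 = 6)
c(l) = 8 (c(l) = 8*√(0 + 1) = 8*√1 = 8*1 = 8)
V(d, w) = 29*d
-30*V(-18, c(b(-2, W))) = -870*(-18) = -30*(-522) = 15660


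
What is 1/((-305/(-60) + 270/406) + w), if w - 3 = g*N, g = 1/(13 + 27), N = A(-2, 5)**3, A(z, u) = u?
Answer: 4872/57847 ≈ 0.084222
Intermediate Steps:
N = 125 (N = 5**3 = 125)
g = 1/40 ≈ 0.025000
w = 49/8 (w = 3 + (1/40)*125 = 3 + 25/8 = 49/8 ≈ 6.1250)
1/((-305/(-60) + 270/406) + w) = 1/((-305/(-60) + 270/406) + 49/8) = 1/((-305*(-1/60) + 270*(1/406)) + 49/8) = 1/((61/12 + 135/203) + 49/8) = 1/(14003/2436 + 49/8) = 1/(57847/4872) = 4872/57847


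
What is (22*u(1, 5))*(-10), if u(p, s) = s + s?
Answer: -2200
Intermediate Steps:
u(p, s) = 2*s
(22*u(1, 5))*(-10) = (22*(2*5))*(-10) = (22*10)*(-10) = 220*(-10) = -2200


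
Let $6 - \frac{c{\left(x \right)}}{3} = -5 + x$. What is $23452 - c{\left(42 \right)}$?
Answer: $23545$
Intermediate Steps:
$c{\left(x \right)} = 33 - 3 x$ ($c{\left(x \right)} = 18 - 3 \left(-5 + x\right) = 18 - \left(-15 + 3 x\right) = 33 - 3 x$)
$23452 - c{\left(42 \right)} = 23452 - \left(33 - 126\right) = 23452 - -93 = 23452 + 93 = 23545$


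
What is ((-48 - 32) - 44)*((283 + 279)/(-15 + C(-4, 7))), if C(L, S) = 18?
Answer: -69688/3 ≈ -23229.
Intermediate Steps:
((-48 - 32) - 44)*((283 + 279)/(-15 + C(-4, 7))) = ((-48 - 32) - 44)*((283 + 279)/(-15 + 18)) = (-80 - 44)*(562/3) = -69688/3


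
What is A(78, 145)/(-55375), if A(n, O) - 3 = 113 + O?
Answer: -261/55375 ≈ -0.0047133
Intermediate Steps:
A(n, O) = 116 + O (A(n, O) = 3 + (113 + O) = 116 + O)
A(78, 145)/(-55375) = (116 + 145)/(-55375) = 261*(-1/55375) = -261/55375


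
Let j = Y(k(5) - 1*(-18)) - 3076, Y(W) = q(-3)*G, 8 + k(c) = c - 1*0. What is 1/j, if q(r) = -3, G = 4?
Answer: -1/3088 ≈ -0.00032383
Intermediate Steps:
k(c) = -8 + c (k(c) = -8 + (c - 1*0) = -8 + (c + 0) = -8 + c)
Y(W) = -12 (Y(W) = -3*4 = -12)
j = -3088 (j = -12 - 3076 = -3088)
1/j = 1/(-3088) = -1/3088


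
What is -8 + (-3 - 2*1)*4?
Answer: -28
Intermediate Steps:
-8 + (-3 - 2*1)*4 = -8 + (-3 - 2)*4 = -8 - 5*4 = -8 - 20 = -28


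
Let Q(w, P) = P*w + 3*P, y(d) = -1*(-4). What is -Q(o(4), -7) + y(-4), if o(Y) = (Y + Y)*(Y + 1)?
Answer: 305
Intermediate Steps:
o(Y) = 2*Y*(1 + Y) (o(Y) = (2*Y)*(1 + Y) = 2*Y*(1 + Y))
y(d) = 4
Q(w, P) = 3*P + P*w
-Q(o(4), -7) + y(-4) = -(-7)*(3 + 2*4*(1 + 4)) + 4 = -(-7)*(3 + 2*4*5) + 4 = -(-7)*(3 + 40) + 4 = -(-7)*43 + 4 = -1*(-301) + 4 = 301 + 4 = 305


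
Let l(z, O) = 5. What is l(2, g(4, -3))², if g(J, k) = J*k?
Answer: 25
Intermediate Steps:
l(2, g(4, -3))² = 5² = 25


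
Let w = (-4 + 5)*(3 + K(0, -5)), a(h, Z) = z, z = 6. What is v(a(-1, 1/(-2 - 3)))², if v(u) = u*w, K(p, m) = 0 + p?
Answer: 324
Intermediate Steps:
a(h, Z) = 6
K(p, m) = p
w = 3 (w = (-4 + 5)*(3 + 0) = 1*3 = 3)
v(u) = 3*u (v(u) = u*3 = 3*u)
v(a(-1, 1/(-2 - 3)))² = (3*6)² = 18² = 324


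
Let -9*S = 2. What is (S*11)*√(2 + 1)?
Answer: -22*√3/9 ≈ -4.2339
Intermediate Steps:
S = -2/9 (S = -⅑*2 = -2/9 ≈ -0.22222)
(S*11)*√(2 + 1) = (-2/9*11)*√(2 + 1) = -22*√3/9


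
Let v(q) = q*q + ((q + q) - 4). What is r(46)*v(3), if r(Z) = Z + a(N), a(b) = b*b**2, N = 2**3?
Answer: 6138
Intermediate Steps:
N = 8
v(q) = -4 + q**2 + 2*q (v(q) = q**2 + (2*q - 4) = q**2 + (-4 + 2*q) = -4 + q**2 + 2*q)
a(b) = b**3
r(Z) = 512 + Z (r(Z) = Z + 8**3 = Z + 512 = 512 + Z)
r(46)*v(3) = (512 + 46)*(-4 + 3**2 + 2*3) = 558*(-4 + 9 + 6) = 558*11 = 6138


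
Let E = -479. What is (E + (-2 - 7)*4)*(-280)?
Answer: 144200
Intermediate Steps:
(E + (-2 - 7)*4)*(-280) = (-479 + (-2 - 7)*4)*(-280) = (-479 - 9*4)*(-280) = (-479 - 36)*(-280) = -515*(-280) = 144200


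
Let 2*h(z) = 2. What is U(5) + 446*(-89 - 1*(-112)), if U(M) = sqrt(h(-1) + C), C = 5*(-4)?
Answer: 10258 + I*sqrt(19) ≈ 10258.0 + 4.3589*I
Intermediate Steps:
C = -20
h(z) = 1 (h(z) = (1/2)*2 = 1)
U(M) = I*sqrt(19) (U(M) = sqrt(1 - 20) = sqrt(-19) = I*sqrt(19))
U(5) + 446*(-89 - 1*(-112)) = I*sqrt(19) + 446*(-89 - 1*(-112)) = I*sqrt(19) + 446*(-89 + 112) = I*sqrt(19) + 446*23 = I*sqrt(19) + 10258 = 10258 + I*sqrt(19)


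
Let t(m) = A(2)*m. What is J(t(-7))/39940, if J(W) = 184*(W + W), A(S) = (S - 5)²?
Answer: -5796/9985 ≈ -0.58047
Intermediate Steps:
A(S) = (-5 + S)²
t(m) = 9*m (t(m) = (-5 + 2)²*m = (-3)²*m = 9*m)
J(W) = 368*W (J(W) = 184*(2*W) = 368*W)
J(t(-7))/39940 = (368*(9*(-7)))/39940 = (368*(-63))*(1/39940) = -23184*1/39940 = -5796/9985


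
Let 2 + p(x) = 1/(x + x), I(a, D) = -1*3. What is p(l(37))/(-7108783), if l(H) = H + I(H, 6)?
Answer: 135/483397244 ≈ 2.7927e-7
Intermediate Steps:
I(a, D) = -3
l(H) = -3 + H (l(H) = H - 3 = -3 + H)
p(x) = -2 + 1/(2*x) (p(x) = -2 + 1/(x + x) = -2 + 1/(2*x))
p(l(37))/(-7108783) = (-2 + 1/(2*(-3 + 37)))/(-7108783) = (-2 + (½)/34)*(-1/7108783) = (-2 + (½)*(1/34))*(-1/7108783) = (-2 + 1/68)*(-1/7108783) = -135/68*(-1/7108783) = 135/483397244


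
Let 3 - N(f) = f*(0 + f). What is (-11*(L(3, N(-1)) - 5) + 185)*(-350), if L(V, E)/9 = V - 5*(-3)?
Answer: 539700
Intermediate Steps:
N(f) = 3 - f**2 (N(f) = 3 - f*(0 + f) = 3 - f*f = 3 - f**2)
L(V, E) = 135 + 9*V (L(V, E) = 9*(V - 5*(-3)) = 9*(V + 15) = 9*(15 + V) = 135 + 9*V)
(-11*(L(3, N(-1)) - 5) + 185)*(-350) = (-11*((135 + 9*3) - 5) + 185)*(-350) = (-11*((135 + 27) - 5) + 185)*(-350) = (-11*(162 - 5) + 185)*(-350) = (-11*157 + 185)*(-350) = (-1727 + 185)*(-350) = -1542*(-350) = 539700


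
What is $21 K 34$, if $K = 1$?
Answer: $714$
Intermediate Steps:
$21 K 34 = 21 \cdot 1 \cdot 34 = 21 \cdot 34 = 714$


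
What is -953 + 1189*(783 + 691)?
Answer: 1751633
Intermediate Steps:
-953 + 1189*(783 + 691) = -953 + 1189*1474 = -953 + 1752586 = 1751633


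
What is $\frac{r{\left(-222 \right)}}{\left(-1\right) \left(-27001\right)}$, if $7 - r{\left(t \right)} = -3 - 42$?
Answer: $\frac{4}{2077} \approx 0.0019259$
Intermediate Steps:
$r{\left(t \right)} = 52$ ($r{\left(t \right)} = 7 - \left(-3 - 42\right) = 7 - -45 = 7 + 45 = 52$)
$\frac{r{\left(-222 \right)}}{\left(-1\right) \left(-27001\right)} = \frac{52}{\left(-1\right) \left(-27001\right)} = \frac{52}{27001} = 52 \cdot \frac{1}{27001} = \frac{4}{2077}$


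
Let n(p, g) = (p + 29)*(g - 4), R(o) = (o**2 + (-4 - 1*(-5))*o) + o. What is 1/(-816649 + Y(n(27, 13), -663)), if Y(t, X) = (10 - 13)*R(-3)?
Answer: -1/816658 ≈ -1.2245e-6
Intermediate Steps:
R(o) = o**2 + 2*o (R(o) = (o**2 + (-4 + 5)*o) + o = (o**2 + 1*o) + o = (o**2 + o) + o = (o + o**2) + o = o**2 + 2*o)
n(p, g) = (-4 + g)*(29 + p) (n(p, g) = (29 + p)*(-4 + g) = (-4 + g)*(29 + p))
Y(t, X) = -9 (Y(t, X) = (10 - 13)*(-3*(2 - 3)) = -(-9)*(-1) = -3*3 = -9)
1/(-816649 + Y(n(27, 13), -663)) = 1/(-816649 - 9) = 1/(-816658) = -1/816658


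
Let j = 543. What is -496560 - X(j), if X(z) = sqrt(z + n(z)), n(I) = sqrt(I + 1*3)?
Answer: -496560 - sqrt(543 + sqrt(546)) ≈ -4.9658e+5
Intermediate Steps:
n(I) = sqrt(3 + I) (n(I) = sqrt(I + 3) = sqrt(3 + I))
X(z) = sqrt(z + sqrt(3 + z))
-496560 - X(j) = -496560 - sqrt(543 + sqrt(3 + 543)) = -496560 - sqrt(543 + sqrt(546))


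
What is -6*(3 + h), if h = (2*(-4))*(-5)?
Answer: -258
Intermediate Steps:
h = 40 (h = -8*(-5) = 40)
-6*(3 + h) = -6*(3 + 40) = -6*43 = -258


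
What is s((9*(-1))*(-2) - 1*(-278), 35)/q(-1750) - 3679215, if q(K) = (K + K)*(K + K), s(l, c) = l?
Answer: -5633797968713/1531250 ≈ -3.6792e+6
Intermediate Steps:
q(K) = 4*K² (q(K) = (2*K)*(2*K) = 4*K²)
s((9*(-1))*(-2) - 1*(-278), 35)/q(-1750) - 3679215 = ((9*(-1))*(-2) - 1*(-278))/((4*(-1750)²)) - 3679215 = (-9*(-2) + 278)/((4*3062500)) - 3679215 = (18 + 278)/12250000 - 3679215 = 296*(1/12250000) - 3679215 = 37/1531250 - 3679215 = -5633797968713/1531250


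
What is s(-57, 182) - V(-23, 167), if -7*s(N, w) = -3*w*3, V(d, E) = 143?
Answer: 91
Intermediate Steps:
s(N, w) = 9*w/7 (s(N, w) = -(-3*w)*3/7 = -(-9)*w/7 = 9*w/7)
s(-57, 182) - V(-23, 167) = (9/7)*182 - 1*143 = 234 - 143 = 91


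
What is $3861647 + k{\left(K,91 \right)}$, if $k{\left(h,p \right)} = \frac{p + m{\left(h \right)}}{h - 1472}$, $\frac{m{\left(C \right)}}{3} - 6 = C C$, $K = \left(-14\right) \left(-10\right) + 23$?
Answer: $\frac{459528737}{119} \approx 3.8616 \cdot 10^{6}$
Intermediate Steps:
$K = 163$ ($K = 140 + 23 = 163$)
$m{\left(C \right)} = 18 + 3 C^{2}$ ($m{\left(C \right)} = 18 + 3 C C = 18 + 3 C^{2}$)
$k{\left(h,p \right)} = \frac{18 + p + 3 h^{2}}{-1472 + h}$ ($k{\left(h,p \right)} = \frac{p + \left(18 + 3 h^{2}\right)}{h - 1472} = \frac{18 + p + 3 h^{2}}{-1472 + h}$)
$3861647 + k{\left(K,91 \right)} = 3861647 + \frac{18 + 91 + 3 \cdot 163^{2}}{-1472 + 163} = 3861647 + \frac{18 + 91 + 3 \cdot 26569}{-1309} = 3861647 - \frac{18 + 91 + 79707}{1309} = 3861647 - \frac{7256}{119} = \frac{459528737}{119}$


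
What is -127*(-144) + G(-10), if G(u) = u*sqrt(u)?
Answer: 18288 - 10*I*sqrt(10) ≈ 18288.0 - 31.623*I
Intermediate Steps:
G(u) = u**(3/2)
-127*(-144) + G(-10) = -127*(-144) + (-10)**(3/2) = 18288 - 10*I*sqrt(10)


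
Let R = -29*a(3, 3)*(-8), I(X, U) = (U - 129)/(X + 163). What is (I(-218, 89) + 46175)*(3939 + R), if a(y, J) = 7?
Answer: 2825631279/11 ≈ 2.5688e+8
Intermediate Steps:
I(X, U) = (-129 + U)/(163 + X)
R = 1624 (R = -29*7*(-8) = -203*(-8) = 1624)
(I(-218, 89) + 46175)*(3939 + R) = ((-129 + 89)/(163 - 218) + 46175)*(3939 + 1624) = (-40/(-55) + 46175)*5563 = (-1/55*(-40) + 46175)*5563 = (8/11 + 46175)*5563 = (507933/11)*5563 = 2825631279/11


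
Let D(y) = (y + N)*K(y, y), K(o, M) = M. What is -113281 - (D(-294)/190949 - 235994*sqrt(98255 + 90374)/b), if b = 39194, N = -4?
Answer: -21630981281/190949 + 117997*sqrt(188629)/19597 ≈ -1.1067e+5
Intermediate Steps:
D(y) = y*(-4 + y) (D(y) = (y - 4)*y = (-4 + y)*y = y*(-4 + y))
-113281 - (D(-294)/190949 - 235994*sqrt(98255 + 90374)/b) = -113281 - (-294*(-4 - 294)/190949 - 235994*sqrt(98255 + 90374)/39194) = -113281 - (-294*(-298)*(1/190949) - 235994*sqrt(188629)/39194) = -113281 - (87612*(1/190949) - 235994*sqrt(188629)/39194) = -113281 - (87612/190949 - 235994*sqrt(188629)/39194) = -113281 - (87612/190949 - 117997*sqrt(188629)/19597) = -113281 + (-87612/190949 + 117997*sqrt(188629)/19597) = -21630981281/190949 + 117997*sqrt(188629)/19597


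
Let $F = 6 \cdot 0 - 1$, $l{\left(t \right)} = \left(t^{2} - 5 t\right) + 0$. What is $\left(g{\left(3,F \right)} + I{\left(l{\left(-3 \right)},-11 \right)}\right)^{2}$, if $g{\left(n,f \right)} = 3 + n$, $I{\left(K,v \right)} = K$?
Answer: $900$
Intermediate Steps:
$l{\left(t \right)} = t^{2} - 5 t$
$F = -1$ ($F = 0 - 1 = -1$)
$\left(g{\left(3,F \right)} + I{\left(l{\left(-3 \right)},-11 \right)}\right)^{2} = \left(\left(3 + 3\right) - 3 \left(-5 - 3\right)\right)^{2} = \left(6 - -24\right)^{2} = \left(6 + 24\right)^{2} = 30^{2} = 900$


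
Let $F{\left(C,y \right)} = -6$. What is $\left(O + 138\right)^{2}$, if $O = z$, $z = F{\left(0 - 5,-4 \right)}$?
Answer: $17424$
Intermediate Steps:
$z = -6$
$O = -6$
$\left(O + 138\right)^{2} = \left(-6 + 138\right)^{2} = 132^{2} = 17424$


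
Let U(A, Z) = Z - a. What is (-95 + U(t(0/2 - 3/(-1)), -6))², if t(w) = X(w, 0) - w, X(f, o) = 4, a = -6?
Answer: 9025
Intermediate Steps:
t(w) = 4 - w
U(A, Z) = 6 + Z (U(A, Z) = Z - 1*(-6) = Z + 6 = 6 + Z)
(-95 + U(t(0/2 - 3/(-1)), -6))² = (-95 + (6 - 6))² = (-95 + 0)² = (-95)² = 9025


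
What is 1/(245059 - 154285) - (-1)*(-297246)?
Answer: -26982208403/90774 ≈ -2.9725e+5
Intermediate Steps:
1/(245059 - 154285) - (-1)*(-297246) = 1/90774 - 1*297246 = 1/90774 - 297246 = -26982208403/90774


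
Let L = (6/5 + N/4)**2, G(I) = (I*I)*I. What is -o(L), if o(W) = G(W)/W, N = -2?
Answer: -2401/10000 ≈ -0.24010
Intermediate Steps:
G(I) = I**3 (G(I) = I**2*I = I**3)
L = 49/100 (L = (6/5 - 2/4)**2 = (6*(1/5) - 2*1/4)**2 = (6/5 - 1/2)**2 = (7/10)**2 = 49/100 ≈ 0.49000)
o(W) = W**2 (o(W) = W**3/W = W**2)
-o(L) = -(49/100)**2 = -1*2401/10000 = -2401/10000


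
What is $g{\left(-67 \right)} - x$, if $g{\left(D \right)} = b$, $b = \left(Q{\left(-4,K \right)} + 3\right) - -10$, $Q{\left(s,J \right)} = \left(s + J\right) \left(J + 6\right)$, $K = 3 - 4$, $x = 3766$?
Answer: $-3778$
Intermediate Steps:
$K = -1$
$Q{\left(s,J \right)} = \left(6 + J\right) \left(J + s\right)$ ($Q{\left(s,J \right)} = \left(J + s\right) \left(6 + J\right) = \left(6 + J\right) \left(J + s\right)$)
$b = -12$ ($b = \left(\left(\left(-1\right)^{2} + 6 \left(-1\right) + 6 \left(-4\right) - -4\right) + 3\right) - -10 = \left(\left(1 - 6 - 24 + 4\right) + 3\right) + 10 = \left(-25 + 3\right) + 10 = -22 + 10 = -12$)
$g{\left(D \right)} = -12$
$g{\left(-67 \right)} - x = -12 - 3766 = -3778$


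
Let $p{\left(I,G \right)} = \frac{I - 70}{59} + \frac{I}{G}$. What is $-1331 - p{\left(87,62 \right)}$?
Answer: $- \frac{4874985}{3658} \approx -1332.7$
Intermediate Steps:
$p{\left(I,G \right)} = - \frac{70}{59} + \frac{I}{59} + \frac{I}{G}$ ($p{\left(I,G \right)} = \left(-70 + I\right) \frac{1}{59} + \frac{I}{G} = \left(- \frac{70}{59} + \frac{I}{59}\right) + \frac{I}{G} = - \frac{70}{59} + \frac{I}{59} + \frac{I}{G}$)
$-1331 - p{\left(87,62 \right)} = -1331 - \frac{87 + \frac{1}{59} \cdot 62 \left(-70 + 87\right)}{62} = -1331 - \frac{87 + \frac{1}{59} \cdot 62 \cdot 17}{62} = -1331 - \frac{87 + \frac{1054}{59}}{62} = -1331 - \frac{1}{62} \cdot \frac{6187}{59} = -1331 - \frac{6187}{3658} = - \frac{4874985}{3658}$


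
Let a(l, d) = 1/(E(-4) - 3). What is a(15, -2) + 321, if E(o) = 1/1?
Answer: 641/2 ≈ 320.50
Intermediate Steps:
E(o) = 1
a(l, d) = -½ (a(l, d) = 1/(1 - 3) = 1/(-2) = -½)
a(15, -2) + 321 = -½ + 321 = 641/2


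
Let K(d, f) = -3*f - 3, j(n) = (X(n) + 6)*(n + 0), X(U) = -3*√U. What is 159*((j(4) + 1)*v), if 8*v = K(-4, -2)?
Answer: 477/8 ≈ 59.625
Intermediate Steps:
j(n) = n*(6 - 3*√n) (j(n) = (-3*√n + 6)*(n + 0) = (6 - 3*√n)*n = n*(6 - 3*√n))
K(d, f) = -3 - 3*f
v = 3/8 (v = (-3 - 3*(-2))/8 = (-3 + 6)/8 = (⅛)*3 = 3/8 ≈ 0.37500)
159*((j(4) + 1)*v) = 159*(((-3*4^(3/2) + 6*4) + 1)*(3/8)) = 159*(((-3*8 + 24) + 1)*(3/8)) = 159*(((-24 + 24) + 1)*(3/8)) = 159*((0 + 1)*(3/8)) = 159*(1*(3/8)) = 159*(3/8) = 477/8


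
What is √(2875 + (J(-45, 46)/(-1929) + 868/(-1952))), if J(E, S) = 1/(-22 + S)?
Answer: √39801074261335/117669 ≈ 53.615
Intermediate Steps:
√(2875 + (J(-45, 46)/(-1929) + 868/(-1952))) = √(2875 + (1/((-22 + 46)*(-1929)) + 868/(-1952))) = √(2875 + (-1/1929/24 + 868*(-1/1952))) = √(2875 + ((1/24)*(-1/1929) - 217/488)) = √(2875 + (-1/46296 - 217/488)) = √(2875 - 156980/353007) = √(1014738145/353007) = √39801074261335/117669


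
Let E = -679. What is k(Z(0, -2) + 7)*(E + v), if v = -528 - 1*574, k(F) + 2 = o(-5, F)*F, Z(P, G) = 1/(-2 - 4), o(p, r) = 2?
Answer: -62335/3 ≈ -20778.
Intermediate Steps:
Z(P, G) = -⅙ (Z(P, G) = 1/(-6) = -⅙)
k(F) = -2 + 2*F
v = -1102 (v = -528 - 574 = -1102)
k(Z(0, -2) + 7)*(E + v) = (-2 + 2*(-⅙ + 7))*(-679 - 1102) = (-2 + 2*(41/6))*(-1781) = (-2 + 41/3)*(-1781) = (35/3)*(-1781) = -62335/3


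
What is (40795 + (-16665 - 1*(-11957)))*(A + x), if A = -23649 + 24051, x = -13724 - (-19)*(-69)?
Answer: -528061071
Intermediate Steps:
x = -15035 (x = -13724 - 1*1311 = -13724 - 1311 = -15035)
A = 402
(40795 + (-16665 - 1*(-11957)))*(A + x) = (40795 + (-16665 - 1*(-11957)))*(402 - 15035) = (40795 + (-16665 + 11957))*(-14633) = (40795 - 4708)*(-14633) = 36087*(-14633) = -528061071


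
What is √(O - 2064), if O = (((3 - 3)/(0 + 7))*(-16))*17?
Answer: 4*I*√129 ≈ 45.431*I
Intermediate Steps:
O = 0 (O = ((0/7)*(-16))*17 = ((0*(⅐))*(-16))*17 = (0*(-16))*17 = 0*17 = 0)
√(O - 2064) = √(0 - 2064) = √(-2064) = 4*I*√129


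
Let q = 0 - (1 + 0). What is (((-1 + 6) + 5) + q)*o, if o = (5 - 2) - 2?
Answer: 9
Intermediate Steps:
q = -1 (q = 0 - 1*1 = 0 - 1 = -1)
o = 1 (o = 3 - 2 = 1)
(((-1 + 6) + 5) + q)*o = (((-1 + 6) + 5) - 1)*1 = ((5 + 5) - 1)*1 = (10 - 1)*1 = 9*1 = 9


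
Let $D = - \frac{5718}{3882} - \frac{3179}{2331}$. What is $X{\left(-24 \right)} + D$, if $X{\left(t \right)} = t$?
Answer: $- \frac{40474024}{1508157} \approx -26.837$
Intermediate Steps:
$D = - \frac{4278256}{1508157}$ ($D = \left(-5718\right) \frac{1}{3882} - \frac{3179}{2331} = - \frac{953}{647} - \frac{3179}{2331} = - \frac{4278256}{1508157} \approx -2.8367$)
$X{\left(-24 \right)} + D = -24 - \frac{4278256}{1508157} = - \frac{40474024}{1508157}$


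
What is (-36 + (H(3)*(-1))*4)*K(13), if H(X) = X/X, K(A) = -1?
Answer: 40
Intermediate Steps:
H(X) = 1
(-36 + (H(3)*(-1))*4)*K(13) = (-36 + (1*(-1))*4)*(-1) = (-36 - 1*4)*(-1) = (-36 - 4)*(-1) = -40*(-1) = 40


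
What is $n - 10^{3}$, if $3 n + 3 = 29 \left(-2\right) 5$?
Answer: $- \frac{3293}{3} \approx -1097.7$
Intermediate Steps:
$n = - \frac{293}{3}$ ($n = -1 + \frac{29 \left(-2\right) 5}{3} = -1 + \frac{\left(-58\right) 5}{3} = -1 + \frac{1}{3} \left(-290\right) = -1 - \frac{290}{3} = - \frac{293}{3} \approx -97.667$)
$n - 10^{3} = - \frac{293}{3} - 10^{3} = - \frac{293}{3} - 1000 = - \frac{3293}{3}$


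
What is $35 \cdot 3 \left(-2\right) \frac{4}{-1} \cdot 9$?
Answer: $7560$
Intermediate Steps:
$35 \cdot 3 \left(-2\right) \frac{4}{-1} \cdot 9 = 35 \left(- 6 \cdot 4 \left(-1\right)\right) 9 = 35 \left(\left(-6\right) \left(-4\right)\right) 9 = 35 \cdot 24 \cdot 9 = 840 \cdot 9 = 7560$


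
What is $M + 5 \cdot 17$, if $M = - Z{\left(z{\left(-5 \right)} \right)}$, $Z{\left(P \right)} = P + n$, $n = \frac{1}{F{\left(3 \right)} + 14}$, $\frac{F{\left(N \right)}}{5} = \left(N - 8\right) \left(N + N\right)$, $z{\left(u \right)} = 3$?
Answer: $\frac{11153}{136} \approx 82.007$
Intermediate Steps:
$F{\left(N \right)} = 10 N \left(-8 + N\right)$ ($F{\left(N \right)} = 5 \left(N - 8\right) \left(N + N\right) = 5 \left(-8 + N\right) 2 N = 5 \cdot 2 N \left(-8 + N\right) = 10 N \left(-8 + N\right)$)
$n = - \frac{1}{136}$ ($n = \frac{1}{10 \cdot 3 \left(-8 + 3\right) + 14} = \frac{1}{10 \cdot 3 \left(-5\right) + 14} = \frac{1}{-150 + 14} = \frac{1}{-136} = - \frac{1}{136} \approx -0.0073529$)
$Z{\left(P \right)} = - \frac{1}{136} + P$ ($Z{\left(P \right)} = P - \frac{1}{136} = - \frac{1}{136} + P$)
$M = - \frac{407}{136}$ ($M = - (- \frac{1}{136} + 3) = \left(-1\right) \frac{407}{136} = - \frac{407}{136} \approx -2.9926$)
$M + 5 \cdot 17 = - \frac{407}{136} + 5 \cdot 17 = - \frac{407}{136} + 85 = \frac{11153}{136}$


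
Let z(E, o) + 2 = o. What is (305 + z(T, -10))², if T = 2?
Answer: 85849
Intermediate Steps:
z(E, o) = -2 + o
(305 + z(T, -10))² = (305 + (-2 - 10))² = (305 - 12)² = 293² = 85849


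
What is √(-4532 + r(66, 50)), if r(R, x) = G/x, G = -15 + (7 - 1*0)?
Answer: 2*I*√28326/5 ≈ 67.321*I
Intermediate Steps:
G = -8 (G = -15 + (7 + 0) = -15 + 7 = -8)
r(R, x) = -8/x
√(-4532 + r(66, 50)) = √(-4532 - 8/50) = √(-4532 - 8*1/50) = √(-4532 - 4/25) = √(-113304/25) = 2*I*√28326/5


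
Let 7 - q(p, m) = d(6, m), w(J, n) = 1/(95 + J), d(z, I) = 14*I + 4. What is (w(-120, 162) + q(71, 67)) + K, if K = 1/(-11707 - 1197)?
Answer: -301643929/322600 ≈ -935.04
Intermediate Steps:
d(z, I) = 4 + 14*I
q(p, m) = 3 - 14*m (q(p, m) = 7 - (4 + 14*m) = 7 + (-4 - 14*m) = 3 - 14*m)
K = -1/12904 (K = 1/(-12904) = -1/12904 ≈ -7.7495e-5)
(w(-120, 162) + q(71, 67)) + K = (1/(95 - 120) + (3 - 14*67)) - 1/12904 = (1/(-25) + (3 - 938)) - 1/12904 = (-1/25 - 935) - 1/12904 = -23376/25 - 1/12904 = -301643929/322600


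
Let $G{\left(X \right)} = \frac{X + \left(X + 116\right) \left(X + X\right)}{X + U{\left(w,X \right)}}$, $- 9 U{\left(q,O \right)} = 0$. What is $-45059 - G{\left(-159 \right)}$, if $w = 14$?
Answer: $-44974$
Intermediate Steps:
$U{\left(q,O \right)} = 0$ ($U{\left(q,O \right)} = \left(- \frac{1}{9}\right) 0 = 0$)
$G{\left(X \right)} = \frac{X + 2 X \left(116 + X\right)}{X}$ ($G{\left(X \right)} = \frac{X + \left(X + 116\right) \left(X + X\right)}{X + 0} = \frac{X + \left(116 + X\right) 2 X}{X} = \frac{X + 2 X \left(116 + X\right)}{X}$)
$-45059 - G{\left(-159 \right)} = -45059 - \left(233 + 2 \left(-159\right)\right) = -45059 - \left(233 - 318\right) = -45059 - -85 = -45059 + 85 = -44974$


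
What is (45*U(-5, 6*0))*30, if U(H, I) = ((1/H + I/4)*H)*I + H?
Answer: -6750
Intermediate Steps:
U(H, I) = H + H*I*(1/H + I/4) (U(H, I) = ((1/H + I*(1/4))*H)*I + H = ((1/H + I/4)*H)*I + H = (H*(1/H + I/4))*I + H = H*I*(1/H + I/4) + H = H + H*I*(1/H + I/4))
(45*U(-5, 6*0))*30 = (45*(-5 + 6*0 + (1/4)*(-5)*(6*0)**2))*30 = (45*(-5 + 0 + (1/4)*(-5)*0**2))*30 = (45*(-5 + 0 + (1/4)*(-5)*0))*30 = (45*(-5 + 0 + 0))*30 = (45*(-5))*30 = -225*30 = -6750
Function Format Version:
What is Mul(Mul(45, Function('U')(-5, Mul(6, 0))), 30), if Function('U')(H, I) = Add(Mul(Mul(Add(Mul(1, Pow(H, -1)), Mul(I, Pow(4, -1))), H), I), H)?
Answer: -6750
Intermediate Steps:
Function('U')(H, I) = Add(H, Mul(H, I, Add(Pow(H, -1), Mul(Rational(1, 4), I)))) (Function('U')(H, I) = Add(Mul(Mul(Add(Pow(H, -1), Mul(I, Rational(1, 4))), H), I), H) = Add(Mul(Mul(Add(Pow(H, -1), Mul(Rational(1, 4), I)), H), I), H) = Add(Mul(Mul(H, Add(Pow(H, -1), Mul(Rational(1, 4), I))), I), H) = Add(Mul(H, I, Add(Pow(H, -1), Mul(Rational(1, 4), I))), H) = Add(H, Mul(H, I, Add(Pow(H, -1), Mul(Rational(1, 4), I)))))
Mul(Mul(45, Function('U')(-5, Mul(6, 0))), 30) = Mul(Mul(45, Add(-5, Mul(6, 0), Mul(Rational(1, 4), -5, Pow(Mul(6, 0), 2)))), 30) = Mul(Mul(45, Add(-5, 0, Mul(Rational(1, 4), -5, Pow(0, 2)))), 30) = Mul(Mul(45, Add(-5, 0, Mul(Rational(1, 4), -5, 0))), 30) = Mul(Mul(45, Add(-5, 0, 0)), 30) = Mul(Mul(45, -5), 30) = Mul(-225, 30) = -6750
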